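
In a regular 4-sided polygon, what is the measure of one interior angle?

Each interior angle of a regular n-gon is (n - 2) * 180 / n.
For n = 4: (4 - 2) * 180 / 4 = 360/4 = 90 degrees.

90 degrees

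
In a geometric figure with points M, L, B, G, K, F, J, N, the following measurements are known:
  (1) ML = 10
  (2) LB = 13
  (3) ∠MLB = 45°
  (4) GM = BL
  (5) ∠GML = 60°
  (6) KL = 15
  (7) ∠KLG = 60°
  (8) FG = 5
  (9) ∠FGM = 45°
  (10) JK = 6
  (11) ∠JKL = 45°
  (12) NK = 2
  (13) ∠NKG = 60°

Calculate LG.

From the given relations: GM = BL = 13.
Step 1: By the law of cosines on triangle LMG: LG² = 10² + 13² − 2·10·13·cos(60°) = 139, so LG = √139.

Therefore, the length of LG = √139.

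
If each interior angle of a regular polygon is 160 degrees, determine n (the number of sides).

The exterior angle is the supplement of the interior angle: 180 - 160 = 20 degrees.
Since the exterior angles of any convex polygon sum to 360 degrees, the number of sides is 360 / 20 = 18.

18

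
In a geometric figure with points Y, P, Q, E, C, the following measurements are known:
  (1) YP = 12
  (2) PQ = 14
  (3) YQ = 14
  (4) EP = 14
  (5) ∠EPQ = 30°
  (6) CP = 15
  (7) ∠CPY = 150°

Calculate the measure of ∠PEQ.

Step 1: By the law of cosines on triangle EPQ: EQ² = 14² + 14² − 2·14·14·cos(30°) = 52.52, so EQ ≈ 7.25.
Step 2: By the inverse law of cosines on triangle PEQ: cos(∠PEQ) = (14² + 7.25² − 14²) / (2·14·7.25) = 52.52/202.91 = 0.2588, so ∠PEQ = 75°.

Therefore, the measure of angle ∠PEQ = 75°.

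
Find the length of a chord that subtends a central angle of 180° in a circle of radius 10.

Drop a perpendicular from the center to the chord, bisecting both the chord and the central angle.
Each half-chord = r sin(θ/2) = 10 sin(90°).
The full chord = 2 × 10 × sin(90°) = 20.

20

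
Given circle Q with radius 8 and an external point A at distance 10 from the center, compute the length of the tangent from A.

Let T be the point of tangency. Then QT ⊥ AT (radius ⊥ tangent).
In right triangle QTA: QA² = QT² + AT²
10² = 8² + AT²
AT² = 36, AT = 6

6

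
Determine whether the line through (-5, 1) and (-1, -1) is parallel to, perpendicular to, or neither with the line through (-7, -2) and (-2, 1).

Slope of line 1: m1 = (-1 - 1)/(-1 - -5) = -2/4 = -1/2
Slope of line 2: m2 = (1 - -2)/(-2 - -7) = 3/5 = 3/5
m1 != m2 (-1/2 != 3/5), so not parallel.
m1 * m2 = (-1/2) * (3/5) = -3/10 != -1, so not perpendicular.
The lines are neither parallel nor perpendicular.

Neither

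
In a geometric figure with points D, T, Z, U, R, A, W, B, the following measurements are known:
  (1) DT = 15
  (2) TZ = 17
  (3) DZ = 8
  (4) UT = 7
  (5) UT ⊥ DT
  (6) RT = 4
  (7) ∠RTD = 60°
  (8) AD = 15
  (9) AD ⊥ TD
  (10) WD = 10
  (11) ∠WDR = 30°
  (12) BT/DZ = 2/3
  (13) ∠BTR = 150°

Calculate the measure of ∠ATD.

Step 1: By the law of cosines on triangle TDA: TA² = 15² + 15² − 2·15·15·cos(90°) = 450, so TA = 15·√2.
Step 2: By the inverse law of cosines on triangle ATD: cos(∠ATD) = ((15·√2)² + 15² − 15²) / (2·15·√2·15) = 450/636.4 = 0.7071, so ∠ATD = 45°.

Therefore, the measure of angle ∠ATD = 45°.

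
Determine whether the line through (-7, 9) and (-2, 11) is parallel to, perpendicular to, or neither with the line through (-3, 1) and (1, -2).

Slope of line 1: m1 = (11 - 9)/(-2 - -7) = 2/5 = 2/5
Slope of line 2: m2 = (-2 - 1)/(1 - -3) = -3/4 = -3/4
For parallel lines we need equal slopes: 2/5 != -3/4.
For perpendicular lines we need m1*m2 = -1: (2/5)(-3/4) = -3/10 != -1.
Since neither condition holds, the lines are neither parallel nor perpendicular.

Neither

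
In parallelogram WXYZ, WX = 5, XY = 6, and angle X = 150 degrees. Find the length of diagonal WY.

Using the law of cosines:
d^2 = 5^2 + 6^2 - 2(5)(6)cos(150 degrees)
d^2 = 25 + 36 - 60*-sqrt(3)/2
d^2 = 30*sqrt(3) + 61
d = sqrt(30*sqrt(3) + 61)

sqrt(30*sqrt(3) + 61)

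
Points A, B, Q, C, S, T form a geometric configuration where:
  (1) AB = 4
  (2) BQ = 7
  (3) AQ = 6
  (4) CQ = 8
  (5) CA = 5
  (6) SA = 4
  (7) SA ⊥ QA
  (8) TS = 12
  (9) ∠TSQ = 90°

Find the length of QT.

Step 1: By the law of cosines on triangle SAQ: SQ² = 4² + 6² − 2·4·6·cos(90°) = 52, so SQ = 2·√13.
Step 2: By the law of cosines on triangle QST: QT² = (2·√13)² + 12² − 2·2·√13·12·cos(90°) = 196, so QT = 14.

Therefore, the length of QT = 14.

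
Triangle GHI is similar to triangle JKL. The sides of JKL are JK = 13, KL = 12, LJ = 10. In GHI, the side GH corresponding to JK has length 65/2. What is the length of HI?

Since the triangles are similar, the ratio of corresponding sides is constant.
Scale factor k = GH / JK = 65/2 / 13 = 5/2
HI = k * KL = 5/2 * 12 = 30

30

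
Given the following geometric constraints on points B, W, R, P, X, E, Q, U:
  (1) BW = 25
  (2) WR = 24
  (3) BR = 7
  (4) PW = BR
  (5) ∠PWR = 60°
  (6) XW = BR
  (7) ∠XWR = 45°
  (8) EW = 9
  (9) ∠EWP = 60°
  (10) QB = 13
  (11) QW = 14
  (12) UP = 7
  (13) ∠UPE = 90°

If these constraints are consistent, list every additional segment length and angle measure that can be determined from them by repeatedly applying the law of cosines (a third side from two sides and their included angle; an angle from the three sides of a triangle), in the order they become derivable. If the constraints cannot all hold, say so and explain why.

The constraints are consistent. Derivable facts, in order:
After 1 step:
- PE = √67
- RP ≈ 21.38
- RX ≈ 19.68
- ∠BQW = 135.58°
- ∠BRW = 90°
- ∠BWQ = 21.34°
- ∠BWR = 16.26°
- ∠QBW = 23.07°
- ∠RBW = 73.74°
After 2 steps:
- EU = 2·√29
- ∠EPW = 72.22°
- ∠PEW = 47.78°
- ∠PRW = 16.47°
- ∠RPW = 103.53°
- ∠RXW = 120.44°
- ∠WRX = 14.56°
After 3 steps:
- ∠EUP = 49.46°
- ∠PEU = 40.54°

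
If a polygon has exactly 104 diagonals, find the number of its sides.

Using d = n(n - 3)/2, we solve 104 = n(n - 3)/2.
So n(n - 3) = 208.
Testing n = 16: 16 * 13 = 208 = 208. Correct.
The polygon has 16 sides.

16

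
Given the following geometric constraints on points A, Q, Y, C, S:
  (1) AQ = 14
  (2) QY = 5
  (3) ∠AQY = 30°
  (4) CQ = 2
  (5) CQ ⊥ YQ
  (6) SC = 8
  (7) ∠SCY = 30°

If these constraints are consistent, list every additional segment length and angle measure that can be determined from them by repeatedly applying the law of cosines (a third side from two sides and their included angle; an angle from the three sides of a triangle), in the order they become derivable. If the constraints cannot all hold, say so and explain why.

The constraints are consistent. Derivable facts, in order:
After 1 step:
- AY ≈ 9.99
- YC = √29
After 2 steps:
- YS ≈ 4.29
- ∠AYQ = 135.5°
- ∠CYQ = 21.8°
- ∠QAY = 14.5°
- ∠QCY = 68.2°
After 3 steps:
- ∠CSY = 38.91°
- ∠CYS = 111.09°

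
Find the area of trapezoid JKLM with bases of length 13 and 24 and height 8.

A trapezoid's area equals the midsegment times the height.
The midsegment is (13 + 24) / 2 = 37/2.
Area = 37/2 * 8 = 148.

148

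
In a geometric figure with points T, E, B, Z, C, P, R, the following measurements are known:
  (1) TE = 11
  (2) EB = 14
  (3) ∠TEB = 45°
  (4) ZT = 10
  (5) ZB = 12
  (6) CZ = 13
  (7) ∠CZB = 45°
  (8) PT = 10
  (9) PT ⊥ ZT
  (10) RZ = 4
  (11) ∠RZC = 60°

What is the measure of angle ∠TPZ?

Step 1: By the law of cosines on triangle PTZ: PZ² = 10² + 10² − 2·10·10·cos(90°) = 200, so PZ = 10·√2.
Step 2: By the inverse law of cosines on triangle TPZ: cos(∠TPZ) = (10² + (10·√2)² − 10²) / (2·10·10·√2) = 200/282.84 = 0.7071, so ∠TPZ = 45°.

Therefore, the measure of angle ∠TPZ = 45°.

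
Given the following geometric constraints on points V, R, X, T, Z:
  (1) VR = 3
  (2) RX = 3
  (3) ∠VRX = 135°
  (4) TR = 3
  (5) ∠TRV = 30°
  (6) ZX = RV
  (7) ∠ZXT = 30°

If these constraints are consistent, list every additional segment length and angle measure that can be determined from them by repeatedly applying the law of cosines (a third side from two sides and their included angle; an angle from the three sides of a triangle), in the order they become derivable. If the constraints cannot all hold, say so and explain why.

The constraints are consistent. Derivable facts, in order:
After 1 step:
- VT ≈ 1.55
- VX ≈ 5.54
After 2 steps:
- ∠RTV = 75°
- ∠RVT = 75°
- ∠RVX = 22.5°
- ∠RXV = 22.5°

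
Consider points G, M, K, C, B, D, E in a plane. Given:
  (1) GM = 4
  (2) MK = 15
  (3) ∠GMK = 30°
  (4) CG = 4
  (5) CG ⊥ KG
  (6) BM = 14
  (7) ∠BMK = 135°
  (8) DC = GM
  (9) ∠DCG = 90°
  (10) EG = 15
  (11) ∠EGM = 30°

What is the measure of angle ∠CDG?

From the given relations: DC = GM = 4.
Step 1: By the law of cosines on triangle DCG: DG² = 4² + 4² − 2·4·4·cos(90°) = 32, so DG = 4·√2.
Step 2: By the inverse law of cosines on triangle CDG: cos(∠CDG) = (4² + (4·√2)² − 4²) / (2·4·4·√2) = 32/45.25 = 0.7071, so ∠CDG = 45°.

Therefore, the measure of angle ∠CDG = 45°.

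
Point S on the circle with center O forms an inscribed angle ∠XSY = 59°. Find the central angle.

Central angle = 2 × 59° = 118° (inscribed angle theorem).

118°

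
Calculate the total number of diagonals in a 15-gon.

Each of the 15 vertices connects to 12 non-adjacent vertices via diagonals.
Total connections = 15 × 12 = 180, but each diagonal is counted twice.
Number of diagonals = 180 / 2 = 90.

90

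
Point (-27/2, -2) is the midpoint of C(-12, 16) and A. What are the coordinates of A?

Using the midpoint formula: M = ((x1 + x2)/2, (y1 + y2)/2)
We know M = (-27/2, -2) and C = (-12, 16)
For x: -27/2 = (-12 + x2)/2, so x2 = 2*-27/2 - -12 = -15
For y: -2 = (16 + y2)/2, so y2 = 2*-2 - 16 = -20
A = (-15, -20)

(-15, -20)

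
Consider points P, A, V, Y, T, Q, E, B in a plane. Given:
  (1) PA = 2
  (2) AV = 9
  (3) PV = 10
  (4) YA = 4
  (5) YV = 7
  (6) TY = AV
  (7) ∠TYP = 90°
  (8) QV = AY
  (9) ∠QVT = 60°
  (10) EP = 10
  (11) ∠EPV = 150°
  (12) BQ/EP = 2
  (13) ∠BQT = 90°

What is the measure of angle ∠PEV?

Step 1: By the law of cosines on triangle EPV: EV² = 10² + 10² − 2·10·10·cos(150°) = 373.21, so EV ≈ 19.32.
Step 2: By the inverse law of cosines on triangle PEV: cos(∠PEV) = (10² + 19.32² − 10²) / (2·10·19.32) = 373.21/386.37 = 0.9659, so ∠PEV = 15°.

Therefore, the measure of angle ∠PEV = 15°.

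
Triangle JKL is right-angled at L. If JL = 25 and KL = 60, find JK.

By the Pythagorean theorem: JK^2 = JL^2 + KL^2
JK^2 = 25^2 + 60^2 = 625 + 3600 = 4225
JK = sqrt(4225) = 65

65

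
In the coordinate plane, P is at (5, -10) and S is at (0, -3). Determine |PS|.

d = sqrt((0 - 5)^2 + (-3 - -10)^2)
d = sqrt(-5^2 + 7^2)
d = sqrt(25 + 49)
d = sqrt(74)

sqrt(74)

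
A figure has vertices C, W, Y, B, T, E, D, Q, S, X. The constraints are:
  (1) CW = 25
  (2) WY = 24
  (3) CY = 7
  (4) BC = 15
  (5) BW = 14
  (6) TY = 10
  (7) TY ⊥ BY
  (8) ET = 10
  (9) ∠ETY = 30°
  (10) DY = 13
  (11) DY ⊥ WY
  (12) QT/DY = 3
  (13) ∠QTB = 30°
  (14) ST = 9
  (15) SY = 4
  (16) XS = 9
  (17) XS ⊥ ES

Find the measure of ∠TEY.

Step 1: By the law of cosines on triangle ETY: EY² = 10² + 10² − 2·10·10·cos(30°) = 26.79, so EY ≈ 5.18.
Step 2: By the inverse law of cosines on triangle TEY: cos(∠TEY) = (10² + 5.18² − 10²) / (2·10·5.18) = 26.79/103.53 = 0.2588, so ∠TEY = 75°.

Therefore, the measure of angle ∠TEY = 75°.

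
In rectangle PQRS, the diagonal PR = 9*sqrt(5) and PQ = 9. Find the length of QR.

The diagonal of a rectangle forms a right triangle with the two sides.
Rearranging the Pythagorean theorem: missing side = sqrt(d^2 - known^2).
= sqrt(405 - 81) = sqrt(324) = 18.

18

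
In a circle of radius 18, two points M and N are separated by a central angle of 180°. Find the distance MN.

Chord length = 2r sin(θ/2)
= 2 × 18 × sin(180°/2)
= 2 × 18 × sin(90°)
= 36

36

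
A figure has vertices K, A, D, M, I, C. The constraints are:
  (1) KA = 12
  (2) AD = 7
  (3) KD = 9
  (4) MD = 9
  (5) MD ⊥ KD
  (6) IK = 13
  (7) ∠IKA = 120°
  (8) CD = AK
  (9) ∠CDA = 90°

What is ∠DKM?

Step 1: By the law of cosines on triangle KDM: KM² = 9² + 9² − 2·9·9·cos(90°) = 162, so KM = 9·√2.
Step 2: By the inverse law of cosines on triangle DKM: cos(∠DKM) = (9² + (9·√2)² − 9²) / (2·9·9·√2) = 162/229.1 = 0.7071, so ∠DKM = 45°.

Therefore, the measure of angle ∠DKM = 45°.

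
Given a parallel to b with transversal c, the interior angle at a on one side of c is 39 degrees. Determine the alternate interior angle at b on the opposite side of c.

Alternate interior angles lie on opposite sides of the transversal, between the parallel lines.
By the alternate interior angle theorem, they are equal: 39 degrees.

39 degrees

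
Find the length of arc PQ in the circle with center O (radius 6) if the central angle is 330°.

Arc length = 2πr × θ/360
= 2π × 6 × 11/12
= 11*pi

11*pi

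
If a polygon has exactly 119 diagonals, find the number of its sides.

Using d = n(n - 3)/2, we solve 119 = n(n - 3)/2.
So n(n - 3) = 238.
Testing n = 17: 17 * 14 = 238 = 238. Correct.
The polygon has 17 sides.

17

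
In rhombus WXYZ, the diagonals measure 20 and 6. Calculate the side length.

The diagonals of a rhombus bisect each other at right angles.
Half-diagonals: 20/2 = 10 and 6/2 = 3
side = sqrt(10^2 + 3^2)
side = sqrt(100 + 9)
side = sqrt(109)

sqrt(109)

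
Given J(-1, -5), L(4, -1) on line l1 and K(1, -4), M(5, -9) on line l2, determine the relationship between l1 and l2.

Slope of line 1: m1 = (-1 - -5)/(4 - -1) = 4/5 = 4/5
Slope of line 2: m2 = (-9 - -4)/(5 - 1) = -5/4 = -5/4
m1 * m2 = -1, so perpendicular.

Perpendicular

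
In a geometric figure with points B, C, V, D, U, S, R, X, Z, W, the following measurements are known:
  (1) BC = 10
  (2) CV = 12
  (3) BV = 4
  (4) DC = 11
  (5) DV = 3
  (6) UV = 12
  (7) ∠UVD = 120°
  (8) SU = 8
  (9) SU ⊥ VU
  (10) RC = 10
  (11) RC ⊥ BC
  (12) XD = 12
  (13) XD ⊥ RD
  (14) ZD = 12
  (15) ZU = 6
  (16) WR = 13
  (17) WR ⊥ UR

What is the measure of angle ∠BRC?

Step 1: By the law of cosines on triangle RCB: RB² = 10² + 10² − 2·10·10·cos(90°) = 200, so RB = 10·√2.
Step 2: By the inverse law of cosines on triangle BRC: cos(∠BRC) = ((10·√2)² + 10² − 10²) / (2·10·√2·10) = 200/282.84 = 0.7071, so ∠BRC = 45°.

Therefore, the measure of angle ∠BRC = 45°.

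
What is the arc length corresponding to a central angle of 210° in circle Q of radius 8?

Arc length = 2π(8)(7/12) = 28*pi/3

28*pi/3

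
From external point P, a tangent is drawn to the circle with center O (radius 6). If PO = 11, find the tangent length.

The tangent, radius, and line from the external point to the center form a right triangle.
The right angle is where the tangent meets the radius.
By the Pythagorean theorem: tangent² + 6² = 11²
tangent² = 121 - 36 = 85
tangent = sqrt(85)

sqrt(85)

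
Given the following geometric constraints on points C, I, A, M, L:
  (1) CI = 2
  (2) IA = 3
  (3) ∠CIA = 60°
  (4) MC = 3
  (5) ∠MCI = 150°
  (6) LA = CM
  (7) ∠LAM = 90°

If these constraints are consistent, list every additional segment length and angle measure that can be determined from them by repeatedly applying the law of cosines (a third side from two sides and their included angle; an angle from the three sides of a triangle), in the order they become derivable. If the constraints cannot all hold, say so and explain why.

The constraints are consistent. Derivable facts, in order:
After 1 step:
- CA = √7
- IM ≈ 4.84
After 2 steps:
- ∠ACI = 79.11°
- ∠CAI = 40.89°
- ∠CIM = 18.07°
- ∠CMI = 11.93°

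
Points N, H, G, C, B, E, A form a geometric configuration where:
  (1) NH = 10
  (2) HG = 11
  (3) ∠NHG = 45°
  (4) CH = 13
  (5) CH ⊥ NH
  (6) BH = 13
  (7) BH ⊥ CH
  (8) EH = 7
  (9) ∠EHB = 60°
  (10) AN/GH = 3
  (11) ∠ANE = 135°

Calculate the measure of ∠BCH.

Step 1: By the law of cosines on triangle CHB: CB² = 13² + 13² − 2·13·13·cos(90°) = 338, so CB = 13·√2.
Step 2: By the inverse law of cosines on triangle BCH: cos(∠BCH) = ((13·√2)² + 13² − 13²) / (2·13·√2·13) = 338/478 = 0.7071, so ∠BCH = 45°.

Therefore, the measure of angle ∠BCH = 45°.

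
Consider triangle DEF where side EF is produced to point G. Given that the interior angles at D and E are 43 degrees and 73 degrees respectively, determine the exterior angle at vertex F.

The interior angle at F is 180 - 43 - 73 = 64 degrees.
The exterior angle and interior angle at F are supplementary:
Exterior angle = 180 - 64 = 116 degrees.

116 degrees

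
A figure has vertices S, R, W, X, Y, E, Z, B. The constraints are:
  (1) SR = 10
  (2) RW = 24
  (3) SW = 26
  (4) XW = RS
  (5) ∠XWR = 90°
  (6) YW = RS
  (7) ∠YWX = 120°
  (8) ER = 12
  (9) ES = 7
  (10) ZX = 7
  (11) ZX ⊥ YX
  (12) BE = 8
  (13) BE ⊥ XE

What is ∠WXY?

From the given relations: XW = RS = 10; YW = RS = 10.
Step 1: By the law of cosines on triangle XWY: XY² = 10² + 10² − 2·10·10·cos(120°) = 300, so XY = 10·√3.
Step 2: By the inverse law of cosines on triangle WXY: cos(∠WXY) = (10² + (10·√3)² − 10²) / (2·10·10·√3) = 300/346.41 = 0.866, so ∠WXY = 30°.

Therefore, the measure of angle ∠WXY = 30°.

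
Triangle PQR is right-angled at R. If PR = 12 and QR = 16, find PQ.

PQ = sqrt(12^2 + 16^2) = sqrt(400) = 20

20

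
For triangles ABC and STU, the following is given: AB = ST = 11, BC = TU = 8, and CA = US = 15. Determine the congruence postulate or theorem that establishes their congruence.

Consider the given information: AB = ST = 11, BC = TU = 8, and CA = US = 15
This is not ASA or AAS: ASA requires two angles and the side between them. AAS requires two angles and a non-included side.
The correct criterion is SSS. All three pairs of corresponding sides are equal (Side-Side-Side).

SSS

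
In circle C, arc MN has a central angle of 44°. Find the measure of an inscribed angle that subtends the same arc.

By the inscribed angle theorem, the inscribed angle is half the central angle.
Inscribed angle = 44° / 2 = 22°

22°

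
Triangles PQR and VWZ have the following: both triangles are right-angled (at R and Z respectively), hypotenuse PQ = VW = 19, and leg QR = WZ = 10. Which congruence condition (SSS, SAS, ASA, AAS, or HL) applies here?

The given information provides:
both triangles are right-angled (at R and Z respectively), hypotenuse PQ = VW = 19, and leg QR = WZ = 10
This matches the HL congruence theorem.
The hypotenuse and one leg of two right triangles are equal (Hypotenuse-Leg).

HL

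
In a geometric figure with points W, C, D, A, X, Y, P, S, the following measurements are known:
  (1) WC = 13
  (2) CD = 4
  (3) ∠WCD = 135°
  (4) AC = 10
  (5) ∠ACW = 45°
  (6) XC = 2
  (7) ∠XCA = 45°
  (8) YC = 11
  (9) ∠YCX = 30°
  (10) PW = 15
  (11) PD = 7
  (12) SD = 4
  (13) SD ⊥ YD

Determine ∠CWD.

Step 1: By the law of cosines on triangle WCD: WD² = 13² + 4² − 2·13·4·cos(135°) = 258.54, so WD ≈ 16.08.
Step 2: By the inverse law of cosines on triangle CWD: cos(∠CWD) = (13² + 16.08² − 4²) / (2·13·16.08) = 411.54/418.06 = 0.9844, so ∠CWD = 10.13°.

Therefore, the measure of angle ∠CWD = 10.13°.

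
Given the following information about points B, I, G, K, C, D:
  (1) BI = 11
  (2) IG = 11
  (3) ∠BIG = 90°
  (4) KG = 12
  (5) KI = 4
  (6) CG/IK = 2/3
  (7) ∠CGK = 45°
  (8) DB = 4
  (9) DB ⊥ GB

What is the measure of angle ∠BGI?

Step 1: By the law of cosines on triangle GIB: GB² = 11² + 11² − 2·11·11·cos(90°) = 242, so GB = 11·√2.
Step 2: By the inverse law of cosines on triangle BGI: cos(∠BGI) = ((11·√2)² + 11² − 11²) / (2·11·√2·11) = 242/342.24 = 0.7071, so ∠BGI = 45°.

Therefore, the measure of angle ∠BGI = 45°.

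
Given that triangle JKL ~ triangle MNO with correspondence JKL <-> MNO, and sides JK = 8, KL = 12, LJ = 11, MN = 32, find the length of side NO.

Since the triangles are similar, the ratio of corresponding sides is constant.
Scale factor k = MN / JK = 32 / 8 = 4
NO = k * KL = 4 * 12 = 48

48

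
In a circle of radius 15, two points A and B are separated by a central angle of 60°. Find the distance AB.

Chord = 2(15) sin(30°) = 15

15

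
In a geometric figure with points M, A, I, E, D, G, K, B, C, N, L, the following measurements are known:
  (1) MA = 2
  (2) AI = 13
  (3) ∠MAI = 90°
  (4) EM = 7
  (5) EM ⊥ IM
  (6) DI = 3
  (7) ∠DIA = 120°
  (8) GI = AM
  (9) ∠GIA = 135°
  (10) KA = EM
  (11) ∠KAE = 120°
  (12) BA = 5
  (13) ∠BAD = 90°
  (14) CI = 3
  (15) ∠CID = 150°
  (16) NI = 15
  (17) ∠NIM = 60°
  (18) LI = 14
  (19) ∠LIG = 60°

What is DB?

Step 1: By the law of cosines on triangle DIA: DA² = 3² + 13² − 2·3·13·cos(120°) = 217, so DA ≈ 14.73.
Step 2: By the law of cosines on triangle DAB: DB² = 14.73² + 5² − 2·14.73·5·cos(90°) = 242, so DB = 11·√2.

Therefore, the length of DB = 11·√2.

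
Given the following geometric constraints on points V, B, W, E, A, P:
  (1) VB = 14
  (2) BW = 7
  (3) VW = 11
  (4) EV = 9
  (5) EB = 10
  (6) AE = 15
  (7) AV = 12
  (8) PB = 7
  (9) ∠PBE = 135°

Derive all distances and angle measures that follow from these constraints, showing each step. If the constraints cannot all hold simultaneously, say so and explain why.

The constraints are consistent.

Step 1: From EB = 10, BP = 7, and ∠EBP = 135°, by the law of cosines:
  EP² = EB² + BP² - 2·EB·BP·cos(135°) = 100 + 49 + 98.99 = 248
  EP ≈ 15.75

Step 2: From VA = 12, VE = 9, AE = 15, by the inverse law of cosines:
  cos(∠AVE) = (VA² + VE² - AE²) / (2·VA·VE)
  ∠AVE = 90°

Step 3: From VB = 14, VE = 9, BE = 10, by the inverse law of cosines:
  cos(∠BVE) = (VB² + VE² - BE²) / (2·VB·VE)
  ∠BVE = 45.38°

Step 4: From VB = 14, VW = 11, BW = 7, by the inverse law of cosines:
  cos(∠BVW) = (VB² + VW² - BW²) / (2·VB·VW)
  ∠BVW = 29.53°

Step 5: From BE = 10, BV = 14, EV = 9, by the inverse law of cosines:
  cos(∠EBV) = (BE² + BV² - EV²) / (2·BE·BV)
  ∠EBV = 39.84°

Step 6: From BV = 14, BW = 7, VW = 11, by the inverse law of cosines:
  cos(∠VBW) = (BV² + BW² - VW²) / (2·BV·BW)
  ∠VBW = 50.75°

Step 7: From WB = 7, WV = 11, BV = 14, by the inverse law of cosines:
  cos(∠BWV) = (WB² + WV² - BV²) / (2·WB·WV)
  ∠BWV = 99.72°

Step 8: From EA = 15, EV = 9, AV = 12, by the inverse law of cosines:
  cos(∠AEV) = (EA² + EV² - AV²) / (2·EA·EV)
  ∠AEV = 53.13°

Step 9: From EB = 10, EV = 9, BV = 14, by the inverse law of cosines:
  cos(∠BEV) = (EB² + EV² - BV²) / (2·EB·EV)
  ∠BEV = 94.78°

Step 10: From AE = 15, AV = 12, EV = 9, by the inverse law of cosines:
  cos(∠EAV) = (AE² + AV² - EV²) / (2·AE·AV)
  ∠EAV = 36.87°

Step 11: From EB = 10, EP = 15.75, BP = 7, by the inverse law of cosines:
  cos(∠BEP) = (EB² + EP² - BP²) / (2·EB·EP)
  ∠BEP = 18.32°

Step 12: From PB = 7, PE = 15.75, BE = 10, by the inverse law of cosines:
  cos(∠BPE) = (PB² + PE² - BE²) / (2·PB·PE)
  ∠BPE = 26.68°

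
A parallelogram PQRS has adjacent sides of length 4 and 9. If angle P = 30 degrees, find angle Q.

Consecutive angles are supplementary: angle Q = 180 - 30 = 150 degrees.

150 degrees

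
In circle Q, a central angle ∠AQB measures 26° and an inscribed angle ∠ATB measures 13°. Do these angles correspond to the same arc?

By the inscribed angle theorem, if both angles subtend the same arc, the inscribed angle must be half the central angle.
Half of 26° = 13°, which equals the given inscribed angle of 13°.
Therefore, yes, they correspond to the same arc.

Yes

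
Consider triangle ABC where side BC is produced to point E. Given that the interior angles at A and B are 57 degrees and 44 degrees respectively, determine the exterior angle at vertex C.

By the exterior angle theorem, an exterior angle of a triangle equals the sum of the two remote interior angles.
Exterior angle = angle A + angle B
Exterior angle = 57 + 44 = 101 degrees

101 degrees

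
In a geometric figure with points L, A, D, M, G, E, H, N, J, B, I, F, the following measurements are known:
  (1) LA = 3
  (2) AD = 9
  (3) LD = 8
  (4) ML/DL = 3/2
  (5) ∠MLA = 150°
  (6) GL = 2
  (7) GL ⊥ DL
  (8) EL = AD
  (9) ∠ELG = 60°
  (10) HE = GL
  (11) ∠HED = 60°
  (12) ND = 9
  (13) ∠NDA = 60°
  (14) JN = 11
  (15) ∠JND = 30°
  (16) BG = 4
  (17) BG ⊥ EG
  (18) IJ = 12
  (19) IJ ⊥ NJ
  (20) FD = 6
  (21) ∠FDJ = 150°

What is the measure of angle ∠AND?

Step 1: By the law of cosines on triangle NDA: NA² = 9² + 9² − 2·9·9·cos(60°) = 81, so NA = 9.
Step 2: By the inverse law of cosines on triangle AND: cos(∠AND) = (9² + 9² − 9²) / (2·9·9) = 81/162 = 0.5, so ∠AND = 60°.

Therefore, the measure of angle ∠AND = 60°.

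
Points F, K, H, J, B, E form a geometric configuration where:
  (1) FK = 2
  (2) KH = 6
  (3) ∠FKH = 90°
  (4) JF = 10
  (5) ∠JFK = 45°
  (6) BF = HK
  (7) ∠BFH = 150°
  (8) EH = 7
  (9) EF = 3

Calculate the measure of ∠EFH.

Step 1: By the law of cosines on triangle FKH: FH² = 2² + 6² − 2·2·6·cos(90°) = 40, so FH = 2·√10.
Step 2: By the inverse law of cosines on triangle EFH: cos(∠EFH) = (3² + (2·√10)² − 7²) / (2·3·2·√10) = 0/37.95 = 0, so ∠EFH = 90°.

Therefore, the measure of angle ∠EFH = 90°.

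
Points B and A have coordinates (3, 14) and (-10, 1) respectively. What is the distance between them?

d = sqrt((-10 - 3)^2 + (1 - 14)^2)
d = sqrt(-13^2 + -13^2)
d = sqrt(169 + 169)
d = sqrt(338) = 13*sqrt(2)

13*sqrt(2)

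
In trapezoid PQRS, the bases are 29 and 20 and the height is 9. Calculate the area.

Area of a trapezoid = (base1 + base2) * height / 2
Area = (29 + 20) * 9 / 2
Area = 49 * 9 / 2
Area = 441 / 2
Area = 441/2

441/2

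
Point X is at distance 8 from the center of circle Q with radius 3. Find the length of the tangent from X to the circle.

Let T be the point of tangency. Then QT ⊥ XT (radius ⊥ tangent).
In right triangle QTX: QX² = QT² + XT²
8² = 3² + XT²
XT² = 55, XT = sqrt(55)

sqrt(55)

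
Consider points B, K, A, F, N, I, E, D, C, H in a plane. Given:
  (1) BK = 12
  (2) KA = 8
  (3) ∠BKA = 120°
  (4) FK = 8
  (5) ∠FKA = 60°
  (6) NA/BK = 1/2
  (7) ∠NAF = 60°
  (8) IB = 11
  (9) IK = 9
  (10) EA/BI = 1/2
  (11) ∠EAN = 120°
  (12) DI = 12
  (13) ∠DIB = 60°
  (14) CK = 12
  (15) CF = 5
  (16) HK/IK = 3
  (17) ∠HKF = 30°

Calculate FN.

From the given relations: NA = 1/2·BK = 1/2·12 = 6.
Step 1: By the law of cosines on triangle FKA: FA² = 8² + 8² − 2·8·8·cos(60°) = 64, so FA = 8.
Step 2: By the law of cosines on triangle FAN: FN² = 8² + 6² − 2·8·6·cos(60°) = 52, so FN = 2·√13.

Therefore, the length of FN = 2·√13.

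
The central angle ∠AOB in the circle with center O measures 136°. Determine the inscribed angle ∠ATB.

By the inscribed angle theorem, the inscribed angle is half the central angle.
Inscribed angle = 136° / 2 = 68°

68°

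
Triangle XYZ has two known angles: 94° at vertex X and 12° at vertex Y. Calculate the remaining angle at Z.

Let angle Z = x. Then 94 + 12 + x = 180.
x = 180 - 106 = 74 degrees.

74 degrees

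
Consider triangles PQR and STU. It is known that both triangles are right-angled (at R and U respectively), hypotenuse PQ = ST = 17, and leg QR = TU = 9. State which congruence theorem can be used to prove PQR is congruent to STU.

The given information matches HL: The hypotenuse and one leg of two right triangles are equal (Hypotenuse-Leg).

HL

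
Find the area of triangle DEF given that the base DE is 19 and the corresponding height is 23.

Area = (1/2) * base * height
Area = (1/2) * 19 * 23
Area = 437/2

437/2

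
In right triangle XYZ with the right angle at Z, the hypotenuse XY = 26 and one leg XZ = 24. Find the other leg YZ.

By the Pythagorean theorem: YZ^2 = XY^2 - XZ^2
YZ^2 = 26^2 - 24^2 = 676 - 576 = 100
YZ = sqrt(100) = 10

10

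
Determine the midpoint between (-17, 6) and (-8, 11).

The midpoint is the average of the coordinates:
x: (-17 + -8)/2 = -25/2
y: (6 + 11)/2 = 17/2
Midpoint = (-25/2, 17/2)

(-25/2, 17/2)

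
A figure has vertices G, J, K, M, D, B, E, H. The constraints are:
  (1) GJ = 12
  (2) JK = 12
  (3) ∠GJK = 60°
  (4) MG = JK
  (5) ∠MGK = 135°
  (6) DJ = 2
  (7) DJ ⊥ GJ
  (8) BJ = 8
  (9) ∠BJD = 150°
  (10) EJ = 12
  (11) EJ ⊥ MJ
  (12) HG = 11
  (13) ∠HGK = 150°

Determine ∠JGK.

Step 1: By the law of cosines on triangle GJK: GK² = 12² + 12² − 2·12·12·cos(60°) = 144, so GK = 12.
Step 2: By the inverse law of cosines on triangle JGK: cos(∠JGK) = (12² + 12² − 12²) / (2·12·12) = 144/288 = 0.5, so ∠JGK = 60°.

Therefore, the measure of angle ∠JGK = 60°.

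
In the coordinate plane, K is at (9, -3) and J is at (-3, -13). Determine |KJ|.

The horizontal distance is |-3 - 9| = 12 and the vertical distance is |-13 - -3| = 10.
By the Pythagorean theorem, d = sqrt(12^2 + 10^2) = sqrt(244) = 2*sqrt(61).

2*sqrt(61)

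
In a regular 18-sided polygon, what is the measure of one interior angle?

Each interior angle of a regular n-gon is (n - 2) * 180 / n.
For n = 18: (18 - 2) * 180 / 18 = 2880/18 = 160 degrees.

160 degrees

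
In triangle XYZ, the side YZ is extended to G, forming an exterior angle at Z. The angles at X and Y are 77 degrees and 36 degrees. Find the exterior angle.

By the exterior angle theorem, an exterior angle of a triangle equals the sum of the two remote interior angles.
Exterior angle = angle X + angle Y
Exterior angle = 77 + 36 = 113 degrees

113 degrees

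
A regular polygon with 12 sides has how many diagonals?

Each of the 12 vertices connects to 9 non-adjacent vertices via diagonals.
Total connections = 12 × 9 = 108, but each diagonal is counted twice.
Number of diagonals = 108 / 2 = 54.

54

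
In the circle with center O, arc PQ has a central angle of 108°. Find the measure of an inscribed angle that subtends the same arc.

An inscribed angle intercepts an arc from a point on the circle, while the central angle intercepts the same arc from the center.
The inscribed angle is always half the central angle: 108° / 2 = 54°.

54°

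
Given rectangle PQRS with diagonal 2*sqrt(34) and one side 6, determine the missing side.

b = sqrt(d^2 - a^2) = sqrt(136 - 36) = sqrt(100) = 10

10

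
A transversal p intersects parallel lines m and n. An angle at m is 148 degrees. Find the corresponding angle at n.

When a transversal crosses parallel lines, angles in the same position at each intersection are called corresponding angles.
These are always equal, so the answer is 148 degrees.

148 degrees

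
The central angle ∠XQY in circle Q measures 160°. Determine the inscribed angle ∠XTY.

An inscribed angle intercepts an arc from a point on the circle, while the central angle intercepts the same arc from the center.
The inscribed angle is always half the central angle: 160° / 2 = 80°.

80°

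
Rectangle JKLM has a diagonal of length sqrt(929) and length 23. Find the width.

The diagonal of a rectangle forms a right triangle with the two sides.
Rearranging the Pythagorean theorem: missing side = sqrt(d^2 - known^2).
= sqrt(929 - 529) = sqrt(400) = 20.

20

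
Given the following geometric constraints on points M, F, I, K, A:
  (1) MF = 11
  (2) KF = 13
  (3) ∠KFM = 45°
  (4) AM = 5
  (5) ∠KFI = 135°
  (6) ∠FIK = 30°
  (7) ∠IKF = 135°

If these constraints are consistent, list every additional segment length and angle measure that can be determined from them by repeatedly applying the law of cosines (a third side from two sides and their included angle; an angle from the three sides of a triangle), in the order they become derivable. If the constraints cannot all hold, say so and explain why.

These constraints are not satisfiable: (5), (6) and (7) are the three interior angles of triangle KFI, which must sum to 180°, but 135° + 30° + 135° = 300°. No planar figure meets all of them, so nothing further can be derived.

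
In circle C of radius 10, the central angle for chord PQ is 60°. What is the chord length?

Chord length = 2r sin(θ/2)
= 2 × 10 × sin(60°/2)
= 2 × 10 × sin(30°)
= 10

10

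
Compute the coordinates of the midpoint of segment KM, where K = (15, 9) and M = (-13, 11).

The midpoint is the point halfway along the segment.
Move half the horizontal distance: 15 + (-13 - 15)/2 = 15 + -28/2 = 1
Move half the vertical distance: 9 + (11 - 9)/2 = 9 + 2/2 = 10
Midpoint = (1, 10)

(1, 10)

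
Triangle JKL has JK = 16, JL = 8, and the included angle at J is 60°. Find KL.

Law of cosines: KL^2 = 16^2 + 8^2 - 2(16)(8)cos(60°) = 192, so KL = 8*sqrt(3).

8*sqrt(3)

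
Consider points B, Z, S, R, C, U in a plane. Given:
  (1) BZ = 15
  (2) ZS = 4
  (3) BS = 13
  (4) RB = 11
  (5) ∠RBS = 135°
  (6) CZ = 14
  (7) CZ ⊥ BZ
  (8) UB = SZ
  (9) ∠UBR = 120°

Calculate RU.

From the given relations: UB = SZ = 4.
Step 1: By the law of cosines on triangle RBU: RU² = 11² + 4² − 2·11·4·cos(120°) = 181, so RU = √181.

Therefore, the length of RU = √181.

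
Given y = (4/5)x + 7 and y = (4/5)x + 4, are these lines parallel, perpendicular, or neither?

Slope of line 1: m1 = 4/5
Slope of line 2: m2 = 4/5
m1 = m2, so the lines are parallel.

Parallel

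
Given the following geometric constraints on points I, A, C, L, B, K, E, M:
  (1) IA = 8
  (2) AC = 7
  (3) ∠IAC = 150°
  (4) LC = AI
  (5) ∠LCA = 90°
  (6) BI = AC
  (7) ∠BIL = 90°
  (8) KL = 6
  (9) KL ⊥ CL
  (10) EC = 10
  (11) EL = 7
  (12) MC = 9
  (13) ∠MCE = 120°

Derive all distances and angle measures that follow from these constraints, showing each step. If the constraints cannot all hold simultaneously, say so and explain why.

The constraints are consistent.

From the given relations:
  LC = AI = 8
  BI = AC = 7

Step 1: From IA = 8, AC = 7, and ∠IAC = 150°, by the law of cosines:
  IC² = IA² + AC² - 2·IA·AC·cos(150°) = 64 + 49 + 96.99 = 210
  IC ≈ 14.49

Step 2: From AC = 7, CL = 8, and ∠ACL = 90°, by the law of cosines:
  AL² = AC² + CL² - 2·AC·CL·cos(90°) = 49 + 64 - 0 = 113
  AL = √113

Step 3: From CL = 8, LK = 6, and ∠CLK = 90°, by the law of cosines:
  CK² = CL² + LK² - 2·CL·LK·cos(90°) = 64 + 36 - 0 = 100
  CK = 10

Step 4: From EC = 10, CM = 9, and ∠ECM = 120°, by the law of cosines:
  EM² = EC² + CM² - 2·EC·CM·cos(120°) = 100 + 81 + 90 = 271
  EM ≈ 16.46

Step 5: From CE = 10, CL = 8, EL = 7, by the inverse law of cosines:
  cos(∠ECL) = (CE² + CL² - EL²) / (2·CE·CL)
  ∠ECL = 44.05°

Step 6: From LC = 8, LE = 7, CE = 10, by the inverse law of cosines:
  cos(∠CLE) = (LC² + LE² - CE²) / (2·LC·LE)
  ∠CLE = 83.33°

Step 7: From EC = 10, EL = 7, CL = 8, by the inverse law of cosines:
  cos(∠CEL) = (EC² + EL² - CL²) / (2·EC·EL)
  ∠CEL = 52.62°

Step 8: From IA = 8, IC = 14.49, AC = 7, by the inverse law of cosines:
  cos(∠AIC) = (IA² + IC² - AC²) / (2·IA·IC)
  ∠AIC = 13.98°

Step 9: From AC = 7, AL = √113, CL = 8, by the inverse law of cosines:
  cos(∠CAL) = (AC² + AL² - CL²) / (2·AC·AL)
  ∠CAL = 48.81°

Step 10: From CA = 7, CI = 14.49, AI = 8, by the inverse law of cosines:
  cos(∠ACI) = (CA² + CI² - AI²) / (2·CA·CI)
  ∠ACI = 16.02°

Step 11: From CK = 10, CL = 8, KL = 6, by the inverse law of cosines:
  cos(∠KCL) = (CK² + CL² - KL²) / (2·CK·CL)
  ∠KCL = 36.87°

Step 12: From LA = √113, LC = 8, AC = 7, by the inverse law of cosines:
  cos(∠ALC) = (LA² + LC² - AC²) / (2·LA·LC)
  ∠ALC = 41.19°

Step 13: From KC = 10, KL = 6, CL = 8, by the inverse law of cosines:
  cos(∠CKL) = (KC² + KL² - CL²) / (2·KC·KL)
  ∠CKL = 53.13°

Step 14: From EC = 10, EM = 16.46, CM = 9, by the inverse law of cosines:
  cos(∠CEM) = (EC² + EM² - CM²) / (2·EC·EM)
  ∠CEM = 28.26°

Step 15: From MC = 9, ME = 16.46, CE = 10, by the inverse law of cosines:
  cos(∠CME) = (MC² + ME² - CE²) / (2·MC·ME)
  ∠CME = 31.74°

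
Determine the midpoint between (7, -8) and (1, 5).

The midpoint is the average of the coordinates:
x: (7 + 1)/2 = 4
y: (-8 + 5)/2 = -3/2
Midpoint = (4, -3/2)

(4, -3/2)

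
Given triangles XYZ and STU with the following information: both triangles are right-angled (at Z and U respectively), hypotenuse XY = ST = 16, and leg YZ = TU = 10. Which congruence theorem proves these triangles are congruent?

Consider the given information: both triangles are right-angled (at Z and U respectively), hypotenuse XY = ST = 16, and leg YZ = TU = 10
This is not SSS or ASA: SSS requires all three pairs of sides, but we don't have that. ASA requires two angles and the side between them.
The correct criterion is HL. The hypotenuse and one leg of two right triangles are equal (Hypotenuse-Leg).

HL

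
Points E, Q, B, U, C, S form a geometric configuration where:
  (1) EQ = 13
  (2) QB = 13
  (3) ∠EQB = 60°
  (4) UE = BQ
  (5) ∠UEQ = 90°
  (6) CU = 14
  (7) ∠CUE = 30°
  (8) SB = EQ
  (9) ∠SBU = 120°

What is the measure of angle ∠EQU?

From the given relations: UE = BQ = 13.
Step 1: By the law of cosines on triangle QEU: QU² = 13² + 13² − 2·13·13·cos(90°) = 338, so QU = 13·√2.
Step 2: By the inverse law of cosines on triangle EQU: cos(∠EQU) = (13² + (13·√2)² − 13²) / (2·13·13·√2) = 338/478 = 0.7071, so ∠EQU = 45°.

Therefore, the measure of angle ∠EQU = 45°.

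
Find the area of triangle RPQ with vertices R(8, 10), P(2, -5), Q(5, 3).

The Shoelace formula computes the area from vertex coordinates by summing cross products.
For vertices (8,10), (2,-5), (5,3):
Signed sum = 8*-5 - 2*10 + 2*3 - 5*-5 + 5*10 - 8*3
= -60 + 31 + 26 = -3
Area = (1/2)|-3| = 3/2.

3/2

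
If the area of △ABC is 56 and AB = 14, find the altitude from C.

Rearranging the area formula Area = (1/2) * base * height:
height = 2 * Area / base = 2 * 56 / 14 = 8.

8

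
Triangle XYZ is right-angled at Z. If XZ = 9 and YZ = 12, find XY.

In a right triangle, the square of the hypotenuse equals the sum of the squares of the two legs.
The legs are 9 and 12, so the hypotenuse = sqrt(81 + 144) = sqrt(225) = 15.

15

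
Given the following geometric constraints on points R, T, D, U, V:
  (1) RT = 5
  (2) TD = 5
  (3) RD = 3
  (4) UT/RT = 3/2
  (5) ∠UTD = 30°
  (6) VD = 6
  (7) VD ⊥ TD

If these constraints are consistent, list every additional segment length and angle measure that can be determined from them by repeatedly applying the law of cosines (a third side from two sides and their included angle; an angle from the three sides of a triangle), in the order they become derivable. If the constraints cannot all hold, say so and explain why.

The constraints are consistent. Derivable facts, in order:
After 1 step:
- DU ≈ 4.04
- TV = √61
- ∠DRT = 72.54°
- ∠DTR = 34.92°
- ∠RDT = 72.54°
After 2 steps:
- ∠DTV = 50.19°
- ∠DUT = 38.26°
- ∠DVT = 39.81°
- ∠TDU = 111.74°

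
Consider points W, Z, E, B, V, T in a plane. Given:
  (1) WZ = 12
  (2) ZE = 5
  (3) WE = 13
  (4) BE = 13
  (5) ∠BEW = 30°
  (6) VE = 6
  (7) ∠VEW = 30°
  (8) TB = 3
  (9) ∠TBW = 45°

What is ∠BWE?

Step 1: By the law of cosines on triangle WEB: WB² = 13² + 13² − 2·13·13·cos(30°) = 45.28, so WB ≈ 6.73.
Step 2: By the inverse law of cosines on triangle BWE: cos(∠BWE) = (6.73² + 13² − 13²) / (2·6.73·13) = 45.28/174.96 = 0.2588, so ∠BWE = 75°.

Therefore, the measure of angle ∠BWE = 75°.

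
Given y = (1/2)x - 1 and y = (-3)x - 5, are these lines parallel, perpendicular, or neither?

Slope of line 1: m1 = 1/2
Slope of line 2: m2 = -3
For parallel lines we need equal slopes: 1/2 != -3.
For perpendicular lines we need m1*m2 = -1: (1/2)(-3) = -3/2 != -1.
Since neither condition holds, the lines are neither parallel nor perpendicular.

Neither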